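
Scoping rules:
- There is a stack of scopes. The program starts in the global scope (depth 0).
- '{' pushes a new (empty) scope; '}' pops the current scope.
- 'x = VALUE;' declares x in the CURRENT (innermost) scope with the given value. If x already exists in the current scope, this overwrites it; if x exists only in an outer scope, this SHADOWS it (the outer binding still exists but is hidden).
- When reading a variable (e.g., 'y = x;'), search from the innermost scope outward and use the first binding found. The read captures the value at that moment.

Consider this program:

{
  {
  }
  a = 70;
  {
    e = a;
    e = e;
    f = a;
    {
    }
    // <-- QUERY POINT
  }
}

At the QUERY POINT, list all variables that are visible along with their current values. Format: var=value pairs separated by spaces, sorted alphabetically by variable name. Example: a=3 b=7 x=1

Step 1: enter scope (depth=1)
Step 2: enter scope (depth=2)
Step 3: exit scope (depth=1)
Step 4: declare a=70 at depth 1
Step 5: enter scope (depth=2)
Step 6: declare e=(read a)=70 at depth 2
Step 7: declare e=(read e)=70 at depth 2
Step 8: declare f=(read a)=70 at depth 2
Step 9: enter scope (depth=3)
Step 10: exit scope (depth=2)
Visible at query point: a=70 e=70 f=70

Answer: a=70 e=70 f=70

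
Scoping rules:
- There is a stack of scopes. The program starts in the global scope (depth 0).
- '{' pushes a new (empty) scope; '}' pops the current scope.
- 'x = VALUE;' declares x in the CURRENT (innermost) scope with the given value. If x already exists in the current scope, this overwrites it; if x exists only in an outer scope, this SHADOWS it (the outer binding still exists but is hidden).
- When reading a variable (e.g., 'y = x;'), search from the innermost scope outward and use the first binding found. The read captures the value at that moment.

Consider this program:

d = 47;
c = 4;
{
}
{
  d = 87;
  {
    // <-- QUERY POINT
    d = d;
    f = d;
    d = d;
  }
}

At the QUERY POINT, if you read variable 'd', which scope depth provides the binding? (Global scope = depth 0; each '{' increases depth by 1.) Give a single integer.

Step 1: declare d=47 at depth 0
Step 2: declare c=4 at depth 0
Step 3: enter scope (depth=1)
Step 4: exit scope (depth=0)
Step 5: enter scope (depth=1)
Step 6: declare d=87 at depth 1
Step 7: enter scope (depth=2)
Visible at query point: c=4 d=87

Answer: 1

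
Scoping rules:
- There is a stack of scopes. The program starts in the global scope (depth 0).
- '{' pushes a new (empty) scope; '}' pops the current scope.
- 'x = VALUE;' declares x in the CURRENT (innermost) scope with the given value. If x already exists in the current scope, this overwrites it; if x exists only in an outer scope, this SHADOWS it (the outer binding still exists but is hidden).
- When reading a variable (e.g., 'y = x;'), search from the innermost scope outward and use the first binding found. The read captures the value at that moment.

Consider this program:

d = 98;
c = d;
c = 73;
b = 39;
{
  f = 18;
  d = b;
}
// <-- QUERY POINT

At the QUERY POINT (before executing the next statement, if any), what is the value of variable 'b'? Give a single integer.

Step 1: declare d=98 at depth 0
Step 2: declare c=(read d)=98 at depth 0
Step 3: declare c=73 at depth 0
Step 4: declare b=39 at depth 0
Step 5: enter scope (depth=1)
Step 6: declare f=18 at depth 1
Step 7: declare d=(read b)=39 at depth 1
Step 8: exit scope (depth=0)
Visible at query point: b=39 c=73 d=98

Answer: 39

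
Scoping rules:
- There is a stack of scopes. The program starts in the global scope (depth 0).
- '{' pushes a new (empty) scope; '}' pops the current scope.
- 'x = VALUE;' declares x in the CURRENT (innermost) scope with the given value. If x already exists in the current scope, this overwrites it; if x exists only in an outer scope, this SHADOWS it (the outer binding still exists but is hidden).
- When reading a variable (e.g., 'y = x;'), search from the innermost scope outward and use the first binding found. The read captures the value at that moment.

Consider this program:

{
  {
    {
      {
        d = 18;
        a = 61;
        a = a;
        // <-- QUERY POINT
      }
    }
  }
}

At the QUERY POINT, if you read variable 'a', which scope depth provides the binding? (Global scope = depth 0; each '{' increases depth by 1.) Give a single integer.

Answer: 4

Derivation:
Step 1: enter scope (depth=1)
Step 2: enter scope (depth=2)
Step 3: enter scope (depth=3)
Step 4: enter scope (depth=4)
Step 5: declare d=18 at depth 4
Step 6: declare a=61 at depth 4
Step 7: declare a=(read a)=61 at depth 4
Visible at query point: a=61 d=18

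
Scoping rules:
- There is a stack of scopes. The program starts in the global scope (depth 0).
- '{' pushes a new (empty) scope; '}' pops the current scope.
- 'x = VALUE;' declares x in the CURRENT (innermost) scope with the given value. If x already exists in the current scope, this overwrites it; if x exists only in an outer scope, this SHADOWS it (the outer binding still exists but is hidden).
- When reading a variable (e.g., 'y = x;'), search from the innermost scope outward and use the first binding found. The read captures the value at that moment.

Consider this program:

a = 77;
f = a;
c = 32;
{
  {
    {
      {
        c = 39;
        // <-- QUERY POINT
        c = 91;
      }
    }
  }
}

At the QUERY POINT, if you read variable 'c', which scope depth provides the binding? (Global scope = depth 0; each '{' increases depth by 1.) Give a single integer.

Step 1: declare a=77 at depth 0
Step 2: declare f=(read a)=77 at depth 0
Step 3: declare c=32 at depth 0
Step 4: enter scope (depth=1)
Step 5: enter scope (depth=2)
Step 6: enter scope (depth=3)
Step 7: enter scope (depth=4)
Step 8: declare c=39 at depth 4
Visible at query point: a=77 c=39 f=77

Answer: 4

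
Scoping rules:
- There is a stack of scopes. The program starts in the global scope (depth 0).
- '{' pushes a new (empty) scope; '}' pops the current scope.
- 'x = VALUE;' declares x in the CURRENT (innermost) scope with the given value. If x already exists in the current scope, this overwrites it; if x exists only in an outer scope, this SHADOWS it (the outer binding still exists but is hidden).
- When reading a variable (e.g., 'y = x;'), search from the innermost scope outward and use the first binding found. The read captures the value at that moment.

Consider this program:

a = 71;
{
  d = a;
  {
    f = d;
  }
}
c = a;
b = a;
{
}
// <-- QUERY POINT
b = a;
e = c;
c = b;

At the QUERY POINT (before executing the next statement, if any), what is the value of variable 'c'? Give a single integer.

Step 1: declare a=71 at depth 0
Step 2: enter scope (depth=1)
Step 3: declare d=(read a)=71 at depth 1
Step 4: enter scope (depth=2)
Step 5: declare f=(read d)=71 at depth 2
Step 6: exit scope (depth=1)
Step 7: exit scope (depth=0)
Step 8: declare c=(read a)=71 at depth 0
Step 9: declare b=(read a)=71 at depth 0
Step 10: enter scope (depth=1)
Step 11: exit scope (depth=0)
Visible at query point: a=71 b=71 c=71

Answer: 71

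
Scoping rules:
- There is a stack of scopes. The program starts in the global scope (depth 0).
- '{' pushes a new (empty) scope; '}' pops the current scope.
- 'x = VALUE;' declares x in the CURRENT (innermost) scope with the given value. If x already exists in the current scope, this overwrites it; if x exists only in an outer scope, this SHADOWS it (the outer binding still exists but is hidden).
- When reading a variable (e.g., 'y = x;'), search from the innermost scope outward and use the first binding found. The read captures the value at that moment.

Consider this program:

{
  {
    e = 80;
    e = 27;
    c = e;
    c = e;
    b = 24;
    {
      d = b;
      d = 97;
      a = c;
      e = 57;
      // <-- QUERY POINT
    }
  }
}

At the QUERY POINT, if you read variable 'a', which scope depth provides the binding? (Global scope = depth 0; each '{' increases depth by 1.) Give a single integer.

Answer: 3

Derivation:
Step 1: enter scope (depth=1)
Step 2: enter scope (depth=2)
Step 3: declare e=80 at depth 2
Step 4: declare e=27 at depth 2
Step 5: declare c=(read e)=27 at depth 2
Step 6: declare c=(read e)=27 at depth 2
Step 7: declare b=24 at depth 2
Step 8: enter scope (depth=3)
Step 9: declare d=(read b)=24 at depth 3
Step 10: declare d=97 at depth 3
Step 11: declare a=(read c)=27 at depth 3
Step 12: declare e=57 at depth 3
Visible at query point: a=27 b=24 c=27 d=97 e=57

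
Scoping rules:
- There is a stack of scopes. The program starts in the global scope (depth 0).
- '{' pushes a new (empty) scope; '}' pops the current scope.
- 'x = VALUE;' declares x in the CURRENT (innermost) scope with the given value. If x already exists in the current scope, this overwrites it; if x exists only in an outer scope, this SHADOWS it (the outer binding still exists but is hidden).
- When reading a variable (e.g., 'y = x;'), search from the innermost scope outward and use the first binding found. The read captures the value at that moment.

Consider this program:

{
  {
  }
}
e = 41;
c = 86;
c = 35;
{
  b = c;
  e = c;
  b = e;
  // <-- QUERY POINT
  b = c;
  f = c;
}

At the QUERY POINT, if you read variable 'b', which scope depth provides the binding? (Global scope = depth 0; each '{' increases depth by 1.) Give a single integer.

Answer: 1

Derivation:
Step 1: enter scope (depth=1)
Step 2: enter scope (depth=2)
Step 3: exit scope (depth=1)
Step 4: exit scope (depth=0)
Step 5: declare e=41 at depth 0
Step 6: declare c=86 at depth 0
Step 7: declare c=35 at depth 0
Step 8: enter scope (depth=1)
Step 9: declare b=(read c)=35 at depth 1
Step 10: declare e=(read c)=35 at depth 1
Step 11: declare b=(read e)=35 at depth 1
Visible at query point: b=35 c=35 e=35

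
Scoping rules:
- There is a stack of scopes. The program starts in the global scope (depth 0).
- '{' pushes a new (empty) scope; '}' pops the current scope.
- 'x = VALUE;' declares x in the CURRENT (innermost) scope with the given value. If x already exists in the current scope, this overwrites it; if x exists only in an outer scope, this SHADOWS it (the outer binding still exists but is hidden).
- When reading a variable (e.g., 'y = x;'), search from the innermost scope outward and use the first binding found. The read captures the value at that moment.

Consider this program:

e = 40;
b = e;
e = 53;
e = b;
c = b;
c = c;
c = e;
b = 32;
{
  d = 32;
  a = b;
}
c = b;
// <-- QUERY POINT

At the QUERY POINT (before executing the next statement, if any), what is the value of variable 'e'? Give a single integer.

Step 1: declare e=40 at depth 0
Step 2: declare b=(read e)=40 at depth 0
Step 3: declare e=53 at depth 0
Step 4: declare e=(read b)=40 at depth 0
Step 5: declare c=(read b)=40 at depth 0
Step 6: declare c=(read c)=40 at depth 0
Step 7: declare c=(read e)=40 at depth 0
Step 8: declare b=32 at depth 0
Step 9: enter scope (depth=1)
Step 10: declare d=32 at depth 1
Step 11: declare a=(read b)=32 at depth 1
Step 12: exit scope (depth=0)
Step 13: declare c=(read b)=32 at depth 0
Visible at query point: b=32 c=32 e=40

Answer: 40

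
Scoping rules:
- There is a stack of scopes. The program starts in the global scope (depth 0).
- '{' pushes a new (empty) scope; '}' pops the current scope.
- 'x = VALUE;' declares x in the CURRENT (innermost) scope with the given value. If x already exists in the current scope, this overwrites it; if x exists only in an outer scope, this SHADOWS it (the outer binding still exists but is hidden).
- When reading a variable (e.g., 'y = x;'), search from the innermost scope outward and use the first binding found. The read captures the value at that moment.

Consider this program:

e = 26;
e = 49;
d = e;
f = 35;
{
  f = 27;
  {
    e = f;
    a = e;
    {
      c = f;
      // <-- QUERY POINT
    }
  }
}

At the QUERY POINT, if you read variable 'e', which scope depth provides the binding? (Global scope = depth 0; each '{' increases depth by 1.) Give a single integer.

Answer: 2

Derivation:
Step 1: declare e=26 at depth 0
Step 2: declare e=49 at depth 0
Step 3: declare d=(read e)=49 at depth 0
Step 4: declare f=35 at depth 0
Step 5: enter scope (depth=1)
Step 6: declare f=27 at depth 1
Step 7: enter scope (depth=2)
Step 8: declare e=(read f)=27 at depth 2
Step 9: declare a=(read e)=27 at depth 2
Step 10: enter scope (depth=3)
Step 11: declare c=(read f)=27 at depth 3
Visible at query point: a=27 c=27 d=49 e=27 f=27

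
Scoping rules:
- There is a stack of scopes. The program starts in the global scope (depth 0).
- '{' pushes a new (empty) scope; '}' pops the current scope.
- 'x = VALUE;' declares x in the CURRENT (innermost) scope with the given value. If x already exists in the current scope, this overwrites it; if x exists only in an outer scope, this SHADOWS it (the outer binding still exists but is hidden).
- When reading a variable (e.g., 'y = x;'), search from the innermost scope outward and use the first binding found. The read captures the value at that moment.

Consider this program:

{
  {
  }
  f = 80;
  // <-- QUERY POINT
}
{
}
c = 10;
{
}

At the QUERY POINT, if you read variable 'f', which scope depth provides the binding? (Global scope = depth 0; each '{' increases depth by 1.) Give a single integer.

Answer: 1

Derivation:
Step 1: enter scope (depth=1)
Step 2: enter scope (depth=2)
Step 3: exit scope (depth=1)
Step 4: declare f=80 at depth 1
Visible at query point: f=80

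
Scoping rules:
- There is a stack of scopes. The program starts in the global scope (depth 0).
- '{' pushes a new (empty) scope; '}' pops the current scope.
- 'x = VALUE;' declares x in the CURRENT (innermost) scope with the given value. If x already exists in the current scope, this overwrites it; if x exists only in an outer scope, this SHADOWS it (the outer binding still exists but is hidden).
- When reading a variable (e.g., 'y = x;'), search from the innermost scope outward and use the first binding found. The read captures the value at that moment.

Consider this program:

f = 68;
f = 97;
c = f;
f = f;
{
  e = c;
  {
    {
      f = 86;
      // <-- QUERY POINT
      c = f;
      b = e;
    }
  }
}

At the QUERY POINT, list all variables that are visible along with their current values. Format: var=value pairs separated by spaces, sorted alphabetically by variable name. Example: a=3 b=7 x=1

Step 1: declare f=68 at depth 0
Step 2: declare f=97 at depth 0
Step 3: declare c=(read f)=97 at depth 0
Step 4: declare f=(read f)=97 at depth 0
Step 5: enter scope (depth=1)
Step 6: declare e=(read c)=97 at depth 1
Step 7: enter scope (depth=2)
Step 8: enter scope (depth=3)
Step 9: declare f=86 at depth 3
Visible at query point: c=97 e=97 f=86

Answer: c=97 e=97 f=86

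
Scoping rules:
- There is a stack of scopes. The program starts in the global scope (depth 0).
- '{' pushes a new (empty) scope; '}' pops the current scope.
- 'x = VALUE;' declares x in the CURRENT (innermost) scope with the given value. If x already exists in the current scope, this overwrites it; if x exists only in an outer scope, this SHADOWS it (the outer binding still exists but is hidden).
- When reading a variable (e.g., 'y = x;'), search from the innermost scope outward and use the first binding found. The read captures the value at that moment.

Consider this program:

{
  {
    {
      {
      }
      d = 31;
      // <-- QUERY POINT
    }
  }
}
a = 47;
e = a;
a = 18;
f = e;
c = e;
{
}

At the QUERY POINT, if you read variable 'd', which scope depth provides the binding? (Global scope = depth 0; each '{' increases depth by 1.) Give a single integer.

Step 1: enter scope (depth=1)
Step 2: enter scope (depth=2)
Step 3: enter scope (depth=3)
Step 4: enter scope (depth=4)
Step 5: exit scope (depth=3)
Step 6: declare d=31 at depth 3
Visible at query point: d=31

Answer: 3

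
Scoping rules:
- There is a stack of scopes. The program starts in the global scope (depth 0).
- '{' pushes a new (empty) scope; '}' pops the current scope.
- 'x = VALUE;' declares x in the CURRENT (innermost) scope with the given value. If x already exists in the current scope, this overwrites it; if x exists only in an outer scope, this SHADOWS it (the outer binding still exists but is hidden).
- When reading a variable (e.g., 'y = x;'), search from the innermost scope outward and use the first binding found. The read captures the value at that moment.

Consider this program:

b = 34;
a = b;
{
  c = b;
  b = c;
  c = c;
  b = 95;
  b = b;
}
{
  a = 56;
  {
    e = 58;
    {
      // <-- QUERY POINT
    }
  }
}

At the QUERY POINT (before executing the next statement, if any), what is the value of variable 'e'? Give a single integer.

Answer: 58

Derivation:
Step 1: declare b=34 at depth 0
Step 2: declare a=(read b)=34 at depth 0
Step 3: enter scope (depth=1)
Step 4: declare c=(read b)=34 at depth 1
Step 5: declare b=(read c)=34 at depth 1
Step 6: declare c=(read c)=34 at depth 1
Step 7: declare b=95 at depth 1
Step 8: declare b=(read b)=95 at depth 1
Step 9: exit scope (depth=0)
Step 10: enter scope (depth=1)
Step 11: declare a=56 at depth 1
Step 12: enter scope (depth=2)
Step 13: declare e=58 at depth 2
Step 14: enter scope (depth=3)
Visible at query point: a=56 b=34 e=58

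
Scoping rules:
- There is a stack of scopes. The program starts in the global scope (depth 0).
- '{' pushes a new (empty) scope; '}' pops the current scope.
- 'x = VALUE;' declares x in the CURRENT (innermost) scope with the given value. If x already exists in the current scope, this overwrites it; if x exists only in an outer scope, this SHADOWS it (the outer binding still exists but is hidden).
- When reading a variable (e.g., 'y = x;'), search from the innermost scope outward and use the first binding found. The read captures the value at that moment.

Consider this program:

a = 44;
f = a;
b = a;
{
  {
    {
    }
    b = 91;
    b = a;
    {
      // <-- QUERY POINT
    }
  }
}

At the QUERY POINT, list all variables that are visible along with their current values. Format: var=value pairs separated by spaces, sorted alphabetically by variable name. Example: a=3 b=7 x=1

Step 1: declare a=44 at depth 0
Step 2: declare f=(read a)=44 at depth 0
Step 3: declare b=(read a)=44 at depth 0
Step 4: enter scope (depth=1)
Step 5: enter scope (depth=2)
Step 6: enter scope (depth=3)
Step 7: exit scope (depth=2)
Step 8: declare b=91 at depth 2
Step 9: declare b=(read a)=44 at depth 2
Step 10: enter scope (depth=3)
Visible at query point: a=44 b=44 f=44

Answer: a=44 b=44 f=44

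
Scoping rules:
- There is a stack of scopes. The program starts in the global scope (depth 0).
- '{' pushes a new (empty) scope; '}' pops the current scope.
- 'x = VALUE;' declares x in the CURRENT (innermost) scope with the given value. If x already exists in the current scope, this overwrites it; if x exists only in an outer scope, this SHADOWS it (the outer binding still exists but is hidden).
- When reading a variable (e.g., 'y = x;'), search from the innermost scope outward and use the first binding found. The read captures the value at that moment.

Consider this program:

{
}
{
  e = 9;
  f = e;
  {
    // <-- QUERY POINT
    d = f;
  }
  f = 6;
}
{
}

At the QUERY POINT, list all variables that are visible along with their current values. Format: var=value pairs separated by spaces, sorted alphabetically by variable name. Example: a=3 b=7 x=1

Step 1: enter scope (depth=1)
Step 2: exit scope (depth=0)
Step 3: enter scope (depth=1)
Step 4: declare e=9 at depth 1
Step 5: declare f=(read e)=9 at depth 1
Step 6: enter scope (depth=2)
Visible at query point: e=9 f=9

Answer: e=9 f=9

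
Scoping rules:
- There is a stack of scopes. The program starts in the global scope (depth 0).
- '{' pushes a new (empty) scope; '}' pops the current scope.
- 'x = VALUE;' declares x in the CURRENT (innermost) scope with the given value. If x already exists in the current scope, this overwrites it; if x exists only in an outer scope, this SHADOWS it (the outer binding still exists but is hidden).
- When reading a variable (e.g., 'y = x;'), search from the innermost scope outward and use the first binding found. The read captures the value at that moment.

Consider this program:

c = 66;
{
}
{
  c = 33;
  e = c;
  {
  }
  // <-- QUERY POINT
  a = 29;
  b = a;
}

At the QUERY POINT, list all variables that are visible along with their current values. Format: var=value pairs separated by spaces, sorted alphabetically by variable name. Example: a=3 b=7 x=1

Step 1: declare c=66 at depth 0
Step 2: enter scope (depth=1)
Step 3: exit scope (depth=0)
Step 4: enter scope (depth=1)
Step 5: declare c=33 at depth 1
Step 6: declare e=(read c)=33 at depth 1
Step 7: enter scope (depth=2)
Step 8: exit scope (depth=1)
Visible at query point: c=33 e=33

Answer: c=33 e=33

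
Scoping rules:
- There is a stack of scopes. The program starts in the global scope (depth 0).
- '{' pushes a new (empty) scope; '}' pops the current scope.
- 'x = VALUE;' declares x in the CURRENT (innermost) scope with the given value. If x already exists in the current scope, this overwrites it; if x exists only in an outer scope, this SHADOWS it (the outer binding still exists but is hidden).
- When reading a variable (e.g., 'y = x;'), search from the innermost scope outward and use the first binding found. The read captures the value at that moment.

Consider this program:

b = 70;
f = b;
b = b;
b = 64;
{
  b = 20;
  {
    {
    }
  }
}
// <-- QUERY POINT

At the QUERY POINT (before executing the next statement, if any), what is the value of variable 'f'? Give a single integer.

Step 1: declare b=70 at depth 0
Step 2: declare f=(read b)=70 at depth 0
Step 3: declare b=(read b)=70 at depth 0
Step 4: declare b=64 at depth 0
Step 5: enter scope (depth=1)
Step 6: declare b=20 at depth 1
Step 7: enter scope (depth=2)
Step 8: enter scope (depth=3)
Step 9: exit scope (depth=2)
Step 10: exit scope (depth=1)
Step 11: exit scope (depth=0)
Visible at query point: b=64 f=70

Answer: 70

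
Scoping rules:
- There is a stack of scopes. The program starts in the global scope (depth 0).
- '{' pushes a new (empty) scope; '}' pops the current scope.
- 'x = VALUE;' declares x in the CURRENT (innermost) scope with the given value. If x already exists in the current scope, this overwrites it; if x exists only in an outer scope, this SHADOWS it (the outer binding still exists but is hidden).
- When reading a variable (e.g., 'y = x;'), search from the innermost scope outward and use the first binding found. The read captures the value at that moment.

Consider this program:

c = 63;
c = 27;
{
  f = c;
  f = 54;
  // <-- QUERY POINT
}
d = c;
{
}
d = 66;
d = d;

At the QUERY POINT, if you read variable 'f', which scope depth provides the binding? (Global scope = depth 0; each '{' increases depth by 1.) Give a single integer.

Step 1: declare c=63 at depth 0
Step 2: declare c=27 at depth 0
Step 3: enter scope (depth=1)
Step 4: declare f=(read c)=27 at depth 1
Step 5: declare f=54 at depth 1
Visible at query point: c=27 f=54

Answer: 1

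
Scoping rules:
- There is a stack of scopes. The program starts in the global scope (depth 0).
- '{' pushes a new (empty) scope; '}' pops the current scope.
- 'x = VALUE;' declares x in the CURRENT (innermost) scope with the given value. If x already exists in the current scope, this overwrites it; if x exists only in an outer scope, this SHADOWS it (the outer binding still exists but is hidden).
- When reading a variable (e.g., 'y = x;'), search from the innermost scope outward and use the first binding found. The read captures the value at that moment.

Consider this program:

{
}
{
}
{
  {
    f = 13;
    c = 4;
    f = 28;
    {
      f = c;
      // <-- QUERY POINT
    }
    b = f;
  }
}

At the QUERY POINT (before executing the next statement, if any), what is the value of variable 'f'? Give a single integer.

Answer: 4

Derivation:
Step 1: enter scope (depth=1)
Step 2: exit scope (depth=0)
Step 3: enter scope (depth=1)
Step 4: exit scope (depth=0)
Step 5: enter scope (depth=1)
Step 6: enter scope (depth=2)
Step 7: declare f=13 at depth 2
Step 8: declare c=4 at depth 2
Step 9: declare f=28 at depth 2
Step 10: enter scope (depth=3)
Step 11: declare f=(read c)=4 at depth 3
Visible at query point: c=4 f=4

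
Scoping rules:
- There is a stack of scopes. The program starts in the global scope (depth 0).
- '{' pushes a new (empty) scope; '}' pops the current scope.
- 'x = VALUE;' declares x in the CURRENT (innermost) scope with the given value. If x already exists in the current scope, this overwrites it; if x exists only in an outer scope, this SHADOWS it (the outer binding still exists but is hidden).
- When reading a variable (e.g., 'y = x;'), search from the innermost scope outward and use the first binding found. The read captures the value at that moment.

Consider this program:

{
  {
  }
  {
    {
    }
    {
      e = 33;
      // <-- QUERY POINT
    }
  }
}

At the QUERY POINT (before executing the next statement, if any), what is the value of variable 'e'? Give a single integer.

Step 1: enter scope (depth=1)
Step 2: enter scope (depth=2)
Step 3: exit scope (depth=1)
Step 4: enter scope (depth=2)
Step 5: enter scope (depth=3)
Step 6: exit scope (depth=2)
Step 7: enter scope (depth=3)
Step 8: declare e=33 at depth 3
Visible at query point: e=33

Answer: 33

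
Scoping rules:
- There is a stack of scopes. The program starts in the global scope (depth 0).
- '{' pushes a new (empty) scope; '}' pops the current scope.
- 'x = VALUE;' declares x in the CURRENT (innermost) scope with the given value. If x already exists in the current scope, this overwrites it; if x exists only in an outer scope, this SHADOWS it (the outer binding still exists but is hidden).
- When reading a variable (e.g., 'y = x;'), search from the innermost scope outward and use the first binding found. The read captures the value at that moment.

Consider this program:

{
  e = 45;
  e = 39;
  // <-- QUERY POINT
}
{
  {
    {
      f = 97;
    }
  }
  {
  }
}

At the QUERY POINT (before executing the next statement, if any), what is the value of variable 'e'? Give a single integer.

Step 1: enter scope (depth=1)
Step 2: declare e=45 at depth 1
Step 3: declare e=39 at depth 1
Visible at query point: e=39

Answer: 39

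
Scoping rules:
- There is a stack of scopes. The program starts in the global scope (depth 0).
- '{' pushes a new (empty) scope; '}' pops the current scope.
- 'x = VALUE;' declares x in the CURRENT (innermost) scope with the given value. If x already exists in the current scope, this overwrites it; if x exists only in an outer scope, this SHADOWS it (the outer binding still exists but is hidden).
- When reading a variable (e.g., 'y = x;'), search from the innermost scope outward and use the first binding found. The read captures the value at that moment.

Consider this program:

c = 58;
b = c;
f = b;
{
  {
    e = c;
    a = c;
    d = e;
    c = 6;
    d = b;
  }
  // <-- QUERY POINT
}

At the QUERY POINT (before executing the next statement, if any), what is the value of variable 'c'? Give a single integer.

Step 1: declare c=58 at depth 0
Step 2: declare b=(read c)=58 at depth 0
Step 3: declare f=(read b)=58 at depth 0
Step 4: enter scope (depth=1)
Step 5: enter scope (depth=2)
Step 6: declare e=(read c)=58 at depth 2
Step 7: declare a=(read c)=58 at depth 2
Step 8: declare d=(read e)=58 at depth 2
Step 9: declare c=6 at depth 2
Step 10: declare d=(read b)=58 at depth 2
Step 11: exit scope (depth=1)
Visible at query point: b=58 c=58 f=58

Answer: 58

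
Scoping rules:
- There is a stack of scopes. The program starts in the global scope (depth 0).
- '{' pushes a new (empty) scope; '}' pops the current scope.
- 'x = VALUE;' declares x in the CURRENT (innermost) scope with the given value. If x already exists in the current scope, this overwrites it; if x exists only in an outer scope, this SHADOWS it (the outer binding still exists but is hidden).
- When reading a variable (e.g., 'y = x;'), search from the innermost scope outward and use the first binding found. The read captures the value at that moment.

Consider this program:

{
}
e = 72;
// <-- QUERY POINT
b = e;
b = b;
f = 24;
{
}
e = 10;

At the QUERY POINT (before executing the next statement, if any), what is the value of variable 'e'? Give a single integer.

Answer: 72

Derivation:
Step 1: enter scope (depth=1)
Step 2: exit scope (depth=0)
Step 3: declare e=72 at depth 0
Visible at query point: e=72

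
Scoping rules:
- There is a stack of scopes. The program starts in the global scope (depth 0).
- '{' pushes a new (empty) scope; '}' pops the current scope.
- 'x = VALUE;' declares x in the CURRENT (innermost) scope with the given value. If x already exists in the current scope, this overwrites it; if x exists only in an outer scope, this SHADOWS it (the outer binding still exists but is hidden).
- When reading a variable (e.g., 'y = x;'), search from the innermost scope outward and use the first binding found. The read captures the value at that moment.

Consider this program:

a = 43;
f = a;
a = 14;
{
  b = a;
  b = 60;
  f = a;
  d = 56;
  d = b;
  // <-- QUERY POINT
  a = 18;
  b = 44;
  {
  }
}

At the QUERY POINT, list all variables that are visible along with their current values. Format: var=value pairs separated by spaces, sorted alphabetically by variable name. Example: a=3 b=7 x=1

Step 1: declare a=43 at depth 0
Step 2: declare f=(read a)=43 at depth 0
Step 3: declare a=14 at depth 0
Step 4: enter scope (depth=1)
Step 5: declare b=(read a)=14 at depth 1
Step 6: declare b=60 at depth 1
Step 7: declare f=(read a)=14 at depth 1
Step 8: declare d=56 at depth 1
Step 9: declare d=(read b)=60 at depth 1
Visible at query point: a=14 b=60 d=60 f=14

Answer: a=14 b=60 d=60 f=14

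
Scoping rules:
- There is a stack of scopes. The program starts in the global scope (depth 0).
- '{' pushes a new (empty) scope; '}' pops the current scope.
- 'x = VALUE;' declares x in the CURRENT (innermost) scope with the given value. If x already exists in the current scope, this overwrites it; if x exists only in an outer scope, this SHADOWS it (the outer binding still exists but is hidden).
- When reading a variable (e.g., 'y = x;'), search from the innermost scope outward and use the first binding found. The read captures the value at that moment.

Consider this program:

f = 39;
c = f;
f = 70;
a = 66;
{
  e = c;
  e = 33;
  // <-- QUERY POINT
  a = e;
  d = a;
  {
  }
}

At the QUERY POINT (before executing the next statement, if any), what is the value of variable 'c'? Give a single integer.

Answer: 39

Derivation:
Step 1: declare f=39 at depth 0
Step 2: declare c=(read f)=39 at depth 0
Step 3: declare f=70 at depth 0
Step 4: declare a=66 at depth 0
Step 5: enter scope (depth=1)
Step 6: declare e=(read c)=39 at depth 1
Step 7: declare e=33 at depth 1
Visible at query point: a=66 c=39 e=33 f=70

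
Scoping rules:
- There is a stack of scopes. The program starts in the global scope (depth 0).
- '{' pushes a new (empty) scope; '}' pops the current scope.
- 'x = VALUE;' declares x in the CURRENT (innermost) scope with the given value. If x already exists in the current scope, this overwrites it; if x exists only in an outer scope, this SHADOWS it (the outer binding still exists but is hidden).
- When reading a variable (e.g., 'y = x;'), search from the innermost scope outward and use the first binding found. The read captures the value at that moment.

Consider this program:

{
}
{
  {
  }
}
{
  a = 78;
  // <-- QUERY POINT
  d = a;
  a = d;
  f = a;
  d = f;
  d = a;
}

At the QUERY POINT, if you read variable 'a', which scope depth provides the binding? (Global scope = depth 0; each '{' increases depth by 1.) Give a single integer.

Answer: 1

Derivation:
Step 1: enter scope (depth=1)
Step 2: exit scope (depth=0)
Step 3: enter scope (depth=1)
Step 4: enter scope (depth=2)
Step 5: exit scope (depth=1)
Step 6: exit scope (depth=0)
Step 7: enter scope (depth=1)
Step 8: declare a=78 at depth 1
Visible at query point: a=78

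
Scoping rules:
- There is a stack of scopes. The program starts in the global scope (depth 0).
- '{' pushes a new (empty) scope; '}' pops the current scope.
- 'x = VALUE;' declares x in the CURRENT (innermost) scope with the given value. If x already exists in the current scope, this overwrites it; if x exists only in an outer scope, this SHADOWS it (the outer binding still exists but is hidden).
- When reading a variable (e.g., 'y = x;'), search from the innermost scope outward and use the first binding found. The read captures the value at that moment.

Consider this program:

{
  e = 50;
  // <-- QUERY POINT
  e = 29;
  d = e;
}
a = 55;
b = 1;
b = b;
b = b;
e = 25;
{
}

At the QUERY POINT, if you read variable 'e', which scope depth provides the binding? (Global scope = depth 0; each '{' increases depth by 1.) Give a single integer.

Answer: 1

Derivation:
Step 1: enter scope (depth=1)
Step 2: declare e=50 at depth 1
Visible at query point: e=50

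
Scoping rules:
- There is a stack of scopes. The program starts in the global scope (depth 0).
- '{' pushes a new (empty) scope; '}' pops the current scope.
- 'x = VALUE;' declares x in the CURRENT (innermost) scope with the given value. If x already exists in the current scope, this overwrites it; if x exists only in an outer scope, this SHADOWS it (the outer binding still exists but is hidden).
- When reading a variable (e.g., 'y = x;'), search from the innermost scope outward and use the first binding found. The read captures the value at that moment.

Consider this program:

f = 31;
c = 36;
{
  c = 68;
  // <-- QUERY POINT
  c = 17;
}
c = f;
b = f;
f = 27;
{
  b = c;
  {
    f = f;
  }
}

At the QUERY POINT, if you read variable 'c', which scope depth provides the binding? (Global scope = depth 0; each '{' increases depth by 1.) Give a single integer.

Answer: 1

Derivation:
Step 1: declare f=31 at depth 0
Step 2: declare c=36 at depth 0
Step 3: enter scope (depth=1)
Step 4: declare c=68 at depth 1
Visible at query point: c=68 f=31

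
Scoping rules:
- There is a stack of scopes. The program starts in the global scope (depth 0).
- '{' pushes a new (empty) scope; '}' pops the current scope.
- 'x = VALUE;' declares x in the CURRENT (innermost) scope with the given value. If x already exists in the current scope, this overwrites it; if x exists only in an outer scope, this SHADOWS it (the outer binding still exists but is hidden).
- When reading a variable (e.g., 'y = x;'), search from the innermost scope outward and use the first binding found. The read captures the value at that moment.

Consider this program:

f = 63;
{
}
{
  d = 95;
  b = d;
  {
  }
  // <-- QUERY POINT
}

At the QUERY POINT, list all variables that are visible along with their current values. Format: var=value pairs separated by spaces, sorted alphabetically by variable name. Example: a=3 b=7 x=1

Step 1: declare f=63 at depth 0
Step 2: enter scope (depth=1)
Step 3: exit scope (depth=0)
Step 4: enter scope (depth=1)
Step 5: declare d=95 at depth 1
Step 6: declare b=(read d)=95 at depth 1
Step 7: enter scope (depth=2)
Step 8: exit scope (depth=1)
Visible at query point: b=95 d=95 f=63

Answer: b=95 d=95 f=63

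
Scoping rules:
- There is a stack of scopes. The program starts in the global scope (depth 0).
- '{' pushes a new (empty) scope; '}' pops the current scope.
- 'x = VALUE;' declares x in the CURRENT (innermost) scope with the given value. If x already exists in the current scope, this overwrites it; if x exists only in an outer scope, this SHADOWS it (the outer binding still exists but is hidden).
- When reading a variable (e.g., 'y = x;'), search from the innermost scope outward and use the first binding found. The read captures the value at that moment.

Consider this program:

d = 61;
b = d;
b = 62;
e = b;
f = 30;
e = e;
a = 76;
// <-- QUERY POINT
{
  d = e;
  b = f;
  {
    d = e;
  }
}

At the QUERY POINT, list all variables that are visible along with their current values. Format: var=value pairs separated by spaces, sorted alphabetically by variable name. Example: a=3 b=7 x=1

Step 1: declare d=61 at depth 0
Step 2: declare b=(read d)=61 at depth 0
Step 3: declare b=62 at depth 0
Step 4: declare e=(read b)=62 at depth 0
Step 5: declare f=30 at depth 0
Step 6: declare e=(read e)=62 at depth 0
Step 7: declare a=76 at depth 0
Visible at query point: a=76 b=62 d=61 e=62 f=30

Answer: a=76 b=62 d=61 e=62 f=30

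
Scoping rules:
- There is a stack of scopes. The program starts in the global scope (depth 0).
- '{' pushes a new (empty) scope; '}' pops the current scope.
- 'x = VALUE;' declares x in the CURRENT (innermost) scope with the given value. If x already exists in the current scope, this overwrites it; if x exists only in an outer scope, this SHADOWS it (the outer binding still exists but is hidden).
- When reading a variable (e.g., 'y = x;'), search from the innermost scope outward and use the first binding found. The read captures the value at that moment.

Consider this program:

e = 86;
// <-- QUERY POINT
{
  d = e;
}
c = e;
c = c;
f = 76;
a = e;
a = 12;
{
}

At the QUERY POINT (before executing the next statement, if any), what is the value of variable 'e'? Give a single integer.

Answer: 86

Derivation:
Step 1: declare e=86 at depth 0
Visible at query point: e=86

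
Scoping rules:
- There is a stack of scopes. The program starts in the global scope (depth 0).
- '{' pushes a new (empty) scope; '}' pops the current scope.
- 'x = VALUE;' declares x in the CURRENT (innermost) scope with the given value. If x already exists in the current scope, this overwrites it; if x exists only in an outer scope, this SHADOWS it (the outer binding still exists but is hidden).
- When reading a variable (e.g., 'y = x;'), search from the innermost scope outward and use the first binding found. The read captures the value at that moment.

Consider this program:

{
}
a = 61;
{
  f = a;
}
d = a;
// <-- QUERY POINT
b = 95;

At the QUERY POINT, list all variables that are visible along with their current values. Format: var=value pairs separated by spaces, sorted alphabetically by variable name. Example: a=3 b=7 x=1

Answer: a=61 d=61

Derivation:
Step 1: enter scope (depth=1)
Step 2: exit scope (depth=0)
Step 3: declare a=61 at depth 0
Step 4: enter scope (depth=1)
Step 5: declare f=(read a)=61 at depth 1
Step 6: exit scope (depth=0)
Step 7: declare d=(read a)=61 at depth 0
Visible at query point: a=61 d=61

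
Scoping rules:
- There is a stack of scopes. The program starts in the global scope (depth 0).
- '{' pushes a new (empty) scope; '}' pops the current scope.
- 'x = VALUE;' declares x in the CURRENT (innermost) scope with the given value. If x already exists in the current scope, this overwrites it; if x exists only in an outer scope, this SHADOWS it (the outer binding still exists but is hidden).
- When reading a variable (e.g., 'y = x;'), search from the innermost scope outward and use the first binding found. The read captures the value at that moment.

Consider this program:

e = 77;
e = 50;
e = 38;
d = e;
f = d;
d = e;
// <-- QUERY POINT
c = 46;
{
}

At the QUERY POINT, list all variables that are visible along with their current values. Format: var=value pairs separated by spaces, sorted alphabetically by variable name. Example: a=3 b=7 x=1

Step 1: declare e=77 at depth 0
Step 2: declare e=50 at depth 0
Step 3: declare e=38 at depth 0
Step 4: declare d=(read e)=38 at depth 0
Step 5: declare f=(read d)=38 at depth 0
Step 6: declare d=(read e)=38 at depth 0
Visible at query point: d=38 e=38 f=38

Answer: d=38 e=38 f=38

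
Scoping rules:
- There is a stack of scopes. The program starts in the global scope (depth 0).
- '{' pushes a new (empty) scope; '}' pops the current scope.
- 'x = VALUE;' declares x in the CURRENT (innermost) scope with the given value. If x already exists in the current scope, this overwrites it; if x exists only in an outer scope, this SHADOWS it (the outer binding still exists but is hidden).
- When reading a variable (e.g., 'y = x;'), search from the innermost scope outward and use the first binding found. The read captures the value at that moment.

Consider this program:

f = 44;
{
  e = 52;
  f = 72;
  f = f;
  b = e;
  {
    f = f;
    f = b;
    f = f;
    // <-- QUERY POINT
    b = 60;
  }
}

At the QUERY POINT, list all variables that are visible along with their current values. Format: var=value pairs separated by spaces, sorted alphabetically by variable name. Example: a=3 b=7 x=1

Answer: b=52 e=52 f=52

Derivation:
Step 1: declare f=44 at depth 0
Step 2: enter scope (depth=1)
Step 3: declare e=52 at depth 1
Step 4: declare f=72 at depth 1
Step 5: declare f=(read f)=72 at depth 1
Step 6: declare b=(read e)=52 at depth 1
Step 7: enter scope (depth=2)
Step 8: declare f=(read f)=72 at depth 2
Step 9: declare f=(read b)=52 at depth 2
Step 10: declare f=(read f)=52 at depth 2
Visible at query point: b=52 e=52 f=52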